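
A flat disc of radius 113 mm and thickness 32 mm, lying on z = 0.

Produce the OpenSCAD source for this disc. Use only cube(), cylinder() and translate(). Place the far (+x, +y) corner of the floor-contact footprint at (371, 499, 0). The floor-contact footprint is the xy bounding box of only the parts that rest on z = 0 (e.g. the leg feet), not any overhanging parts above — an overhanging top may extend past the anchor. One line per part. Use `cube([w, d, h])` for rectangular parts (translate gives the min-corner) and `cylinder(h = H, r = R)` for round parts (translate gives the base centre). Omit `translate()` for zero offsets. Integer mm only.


translate([258, 386, 0]) cylinder(h = 32, r = 113);


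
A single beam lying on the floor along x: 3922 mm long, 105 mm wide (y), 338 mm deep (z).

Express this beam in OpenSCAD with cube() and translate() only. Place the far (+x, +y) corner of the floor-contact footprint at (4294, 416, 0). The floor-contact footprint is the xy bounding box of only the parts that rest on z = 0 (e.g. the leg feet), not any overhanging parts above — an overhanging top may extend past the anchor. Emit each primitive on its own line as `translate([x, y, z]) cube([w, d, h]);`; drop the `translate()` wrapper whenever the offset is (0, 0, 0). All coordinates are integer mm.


translate([372, 311, 0]) cube([3922, 105, 338]);


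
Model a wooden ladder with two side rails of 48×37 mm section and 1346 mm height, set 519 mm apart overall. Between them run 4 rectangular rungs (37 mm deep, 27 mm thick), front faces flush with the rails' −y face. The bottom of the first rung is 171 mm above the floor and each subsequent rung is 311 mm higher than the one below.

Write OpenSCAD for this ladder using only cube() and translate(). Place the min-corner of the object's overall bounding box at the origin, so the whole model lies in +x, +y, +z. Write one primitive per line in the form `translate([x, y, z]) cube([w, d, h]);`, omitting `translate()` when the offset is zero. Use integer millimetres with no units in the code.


cube([48, 37, 1346]);
translate([471, 0, 0]) cube([48, 37, 1346]);
translate([48, 0, 171]) cube([423, 37, 27]);
translate([48, 0, 482]) cube([423, 37, 27]);
translate([48, 0, 793]) cube([423, 37, 27]);
translate([48, 0, 1104]) cube([423, 37, 27]);


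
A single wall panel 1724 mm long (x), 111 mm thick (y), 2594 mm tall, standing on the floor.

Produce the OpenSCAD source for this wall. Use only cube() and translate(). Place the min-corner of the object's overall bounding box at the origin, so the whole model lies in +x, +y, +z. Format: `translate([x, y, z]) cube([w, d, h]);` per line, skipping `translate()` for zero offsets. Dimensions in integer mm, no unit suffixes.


cube([1724, 111, 2594]);


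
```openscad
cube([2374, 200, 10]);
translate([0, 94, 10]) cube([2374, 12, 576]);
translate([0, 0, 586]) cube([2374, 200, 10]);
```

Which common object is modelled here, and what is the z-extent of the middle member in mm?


An I-beam. The web height is 576 mm.

Two wide flanges with a thin centred web — an I-beam. Overall 596 mm minus two 10 mm flanges gives a web of 596 − 2·10 = 576 mm.


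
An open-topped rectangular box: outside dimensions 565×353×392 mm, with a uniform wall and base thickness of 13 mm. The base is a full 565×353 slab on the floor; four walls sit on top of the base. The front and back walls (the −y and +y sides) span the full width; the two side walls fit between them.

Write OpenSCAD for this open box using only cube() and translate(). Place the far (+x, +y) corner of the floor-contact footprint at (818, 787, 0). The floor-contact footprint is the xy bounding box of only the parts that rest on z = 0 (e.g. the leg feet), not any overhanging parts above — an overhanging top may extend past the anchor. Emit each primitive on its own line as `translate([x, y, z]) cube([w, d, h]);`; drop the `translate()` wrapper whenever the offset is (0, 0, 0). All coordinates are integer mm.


translate([253, 434, 0]) cube([565, 353, 13]);
translate([253, 434, 13]) cube([565, 13, 379]);
translate([253, 774, 13]) cube([565, 13, 379]);
translate([253, 447, 13]) cube([13, 327, 379]);
translate([805, 447, 13]) cube([13, 327, 379]);


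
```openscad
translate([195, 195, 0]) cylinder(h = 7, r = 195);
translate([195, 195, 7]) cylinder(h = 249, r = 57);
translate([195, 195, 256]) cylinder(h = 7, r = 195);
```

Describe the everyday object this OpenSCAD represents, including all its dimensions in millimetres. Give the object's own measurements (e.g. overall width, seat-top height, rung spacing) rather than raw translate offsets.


A spool: two coaxial disc flanges of radius 195 mm and thickness 7 mm, joined by a core cylinder of radius 57 mm and height 249 mm. The lower flange rests on z = 0 and the three cylinders share a vertical axis.


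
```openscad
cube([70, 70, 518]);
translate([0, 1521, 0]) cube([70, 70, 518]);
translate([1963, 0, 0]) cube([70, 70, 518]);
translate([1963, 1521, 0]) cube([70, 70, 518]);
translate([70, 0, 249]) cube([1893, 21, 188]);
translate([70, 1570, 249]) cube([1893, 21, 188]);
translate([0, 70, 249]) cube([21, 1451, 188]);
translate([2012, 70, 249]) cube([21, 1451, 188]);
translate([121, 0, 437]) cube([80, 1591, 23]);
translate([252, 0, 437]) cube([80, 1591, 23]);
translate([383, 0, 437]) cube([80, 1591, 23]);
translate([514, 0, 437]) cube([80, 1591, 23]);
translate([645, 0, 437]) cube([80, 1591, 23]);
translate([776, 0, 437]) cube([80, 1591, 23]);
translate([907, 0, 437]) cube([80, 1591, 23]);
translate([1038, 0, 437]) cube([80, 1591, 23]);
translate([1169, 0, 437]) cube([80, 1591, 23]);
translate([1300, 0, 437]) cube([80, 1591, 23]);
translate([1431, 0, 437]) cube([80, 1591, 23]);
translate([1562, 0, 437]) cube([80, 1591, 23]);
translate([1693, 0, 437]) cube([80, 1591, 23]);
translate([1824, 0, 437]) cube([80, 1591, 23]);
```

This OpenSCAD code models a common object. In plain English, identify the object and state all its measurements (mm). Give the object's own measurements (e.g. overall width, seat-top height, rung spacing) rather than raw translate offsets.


A bed frame 2033 mm long (x) by 1591 mm wide (y). Four 70×70 mm corner posts, 518 mm tall, at the corners of the footprint. Four rails of 21 mm thickness and 188 mm height run between adjacent posts with their undersides at z = 249 mm, their outer faces flush with the outside of the frame (the two x-running rails run between the posts' inner faces; the two y-running rails run between the posts' inner faces). 14 slats, each 80 mm wide (x) and 23 mm thick, lie across the top of the two x-running rails, running the full 1591 mm width of the frame in y; along x they sit between the end posts with a 51 mm gap after the −x posts and between neighbouring slats, leaving 59 mm before the +x posts.


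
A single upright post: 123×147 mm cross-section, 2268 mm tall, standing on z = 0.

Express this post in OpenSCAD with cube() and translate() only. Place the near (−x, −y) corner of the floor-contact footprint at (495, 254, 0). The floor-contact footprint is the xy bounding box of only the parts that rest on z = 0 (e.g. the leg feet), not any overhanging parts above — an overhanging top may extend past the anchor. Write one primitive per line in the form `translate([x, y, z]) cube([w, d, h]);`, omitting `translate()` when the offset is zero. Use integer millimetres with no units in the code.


translate([495, 254, 0]) cube([123, 147, 2268]);


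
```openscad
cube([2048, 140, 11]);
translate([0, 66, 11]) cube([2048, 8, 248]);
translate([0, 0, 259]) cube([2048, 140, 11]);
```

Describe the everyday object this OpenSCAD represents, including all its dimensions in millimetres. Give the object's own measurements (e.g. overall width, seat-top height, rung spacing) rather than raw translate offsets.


An I-beam lying along x, 2048 mm long. Overall section height 270 mm. Two flanges 140 mm wide (y) and 11 mm thick, one on the floor and one at the top; a web 8 mm thick runs between them, centred on the flange width.


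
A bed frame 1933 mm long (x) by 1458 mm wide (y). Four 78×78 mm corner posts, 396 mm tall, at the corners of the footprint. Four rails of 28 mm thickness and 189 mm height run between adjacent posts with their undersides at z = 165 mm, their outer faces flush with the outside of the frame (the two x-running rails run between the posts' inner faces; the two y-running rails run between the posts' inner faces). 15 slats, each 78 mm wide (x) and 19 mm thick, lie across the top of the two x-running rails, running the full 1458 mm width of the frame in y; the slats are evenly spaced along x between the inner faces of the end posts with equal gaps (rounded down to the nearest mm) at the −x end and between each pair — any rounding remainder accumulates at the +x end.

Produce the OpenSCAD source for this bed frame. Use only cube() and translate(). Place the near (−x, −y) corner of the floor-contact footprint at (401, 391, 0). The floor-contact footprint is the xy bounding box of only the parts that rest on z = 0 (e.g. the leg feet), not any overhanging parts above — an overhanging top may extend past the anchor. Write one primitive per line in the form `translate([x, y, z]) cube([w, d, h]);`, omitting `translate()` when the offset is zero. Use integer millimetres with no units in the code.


translate([401, 391, 0]) cube([78, 78, 396]);
translate([401, 1771, 0]) cube([78, 78, 396]);
translate([2256, 391, 0]) cube([78, 78, 396]);
translate([2256, 1771, 0]) cube([78, 78, 396]);
translate([479, 391, 165]) cube([1777, 28, 189]);
translate([479, 1821, 165]) cube([1777, 28, 189]);
translate([401, 469, 165]) cube([28, 1302, 189]);
translate([2306, 469, 165]) cube([28, 1302, 189]);
translate([516, 391, 354]) cube([78, 1458, 19]);
translate([631, 391, 354]) cube([78, 1458, 19]);
translate([746, 391, 354]) cube([78, 1458, 19]);
translate([861, 391, 354]) cube([78, 1458, 19]);
translate([976, 391, 354]) cube([78, 1458, 19]);
translate([1091, 391, 354]) cube([78, 1458, 19]);
translate([1206, 391, 354]) cube([78, 1458, 19]);
translate([1321, 391, 354]) cube([78, 1458, 19]);
translate([1436, 391, 354]) cube([78, 1458, 19]);
translate([1551, 391, 354]) cube([78, 1458, 19]);
translate([1666, 391, 354]) cube([78, 1458, 19]);
translate([1781, 391, 354]) cube([78, 1458, 19]);
translate([1896, 391, 354]) cube([78, 1458, 19]);
translate([2011, 391, 354]) cube([78, 1458, 19]);
translate([2126, 391, 354]) cube([78, 1458, 19]);


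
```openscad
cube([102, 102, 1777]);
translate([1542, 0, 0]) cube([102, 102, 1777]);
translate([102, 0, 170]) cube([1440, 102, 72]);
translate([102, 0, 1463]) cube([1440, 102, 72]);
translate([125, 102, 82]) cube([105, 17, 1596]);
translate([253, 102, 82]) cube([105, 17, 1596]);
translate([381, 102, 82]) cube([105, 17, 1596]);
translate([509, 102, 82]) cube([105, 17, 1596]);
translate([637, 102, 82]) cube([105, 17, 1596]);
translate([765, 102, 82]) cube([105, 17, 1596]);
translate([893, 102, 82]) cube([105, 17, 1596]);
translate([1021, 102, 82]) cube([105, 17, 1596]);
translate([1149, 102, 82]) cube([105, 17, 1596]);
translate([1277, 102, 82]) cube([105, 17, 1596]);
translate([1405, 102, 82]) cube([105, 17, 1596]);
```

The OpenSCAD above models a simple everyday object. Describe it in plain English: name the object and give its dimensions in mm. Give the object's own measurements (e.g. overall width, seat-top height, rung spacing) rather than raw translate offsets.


A fence section. Two 102×102 mm posts, 1777 mm tall, stand on the floor with a clear span of 1440 mm between their inner faces. Two horizontal rails of 102×72 mm section span the gap between the posts with their undersides at z = 170 mm and z = 1463 mm, flush with the posts' −y face. 11 pickets, each 105 mm wide, 17 mm thick and 1596 mm tall, are fixed to the +y face of the rails with their bottoms at z = 82 mm, spaced across the span with a 23 mm gap after the −x post and between neighbouring pickets, with 32 mm left before the +x post.


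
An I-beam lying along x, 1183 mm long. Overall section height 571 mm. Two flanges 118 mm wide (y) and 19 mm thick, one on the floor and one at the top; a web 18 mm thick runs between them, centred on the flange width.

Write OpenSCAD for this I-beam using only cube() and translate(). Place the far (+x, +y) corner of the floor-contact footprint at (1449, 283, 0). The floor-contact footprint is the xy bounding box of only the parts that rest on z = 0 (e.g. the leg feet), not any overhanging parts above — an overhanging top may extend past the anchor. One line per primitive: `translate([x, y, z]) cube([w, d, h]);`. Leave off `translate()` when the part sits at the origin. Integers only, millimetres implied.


translate([266, 165, 0]) cube([1183, 118, 19]);
translate([266, 215, 19]) cube([1183, 18, 533]);
translate([266, 165, 552]) cube([1183, 118, 19]);


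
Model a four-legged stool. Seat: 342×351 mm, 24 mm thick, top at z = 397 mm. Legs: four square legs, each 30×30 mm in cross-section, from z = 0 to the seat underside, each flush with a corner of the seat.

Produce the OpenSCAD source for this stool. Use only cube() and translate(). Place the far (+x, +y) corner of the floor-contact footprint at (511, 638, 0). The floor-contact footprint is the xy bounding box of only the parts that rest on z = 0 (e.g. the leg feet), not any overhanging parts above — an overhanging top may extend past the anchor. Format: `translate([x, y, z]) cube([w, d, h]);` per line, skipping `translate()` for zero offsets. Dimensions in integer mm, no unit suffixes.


// leg_h = 397 - 24 = 373
translate([169, 287, 373]) cube([342, 351, 24]);
translate([169, 287, 0]) cube([30, 30, 373]);
translate([481, 287, 0]) cube([30, 30, 373]);
translate([169, 608, 0]) cube([30, 30, 373]);
translate([481, 608, 0]) cube([30, 30, 373]);


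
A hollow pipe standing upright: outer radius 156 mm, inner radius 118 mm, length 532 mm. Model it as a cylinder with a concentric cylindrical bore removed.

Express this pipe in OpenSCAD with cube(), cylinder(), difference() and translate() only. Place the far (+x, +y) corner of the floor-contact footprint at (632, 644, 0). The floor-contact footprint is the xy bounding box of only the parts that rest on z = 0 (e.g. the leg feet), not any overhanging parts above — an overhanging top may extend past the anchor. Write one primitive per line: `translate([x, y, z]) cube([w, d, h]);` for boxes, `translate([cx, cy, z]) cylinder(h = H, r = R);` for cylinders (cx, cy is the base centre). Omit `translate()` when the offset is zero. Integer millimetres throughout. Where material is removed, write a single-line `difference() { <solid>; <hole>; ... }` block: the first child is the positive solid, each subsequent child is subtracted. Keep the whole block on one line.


difference() { translate([476, 488, 0]) cylinder(h = 532, r = 156); translate([476, 488, 0]) cylinder(h = 532, r = 118); }


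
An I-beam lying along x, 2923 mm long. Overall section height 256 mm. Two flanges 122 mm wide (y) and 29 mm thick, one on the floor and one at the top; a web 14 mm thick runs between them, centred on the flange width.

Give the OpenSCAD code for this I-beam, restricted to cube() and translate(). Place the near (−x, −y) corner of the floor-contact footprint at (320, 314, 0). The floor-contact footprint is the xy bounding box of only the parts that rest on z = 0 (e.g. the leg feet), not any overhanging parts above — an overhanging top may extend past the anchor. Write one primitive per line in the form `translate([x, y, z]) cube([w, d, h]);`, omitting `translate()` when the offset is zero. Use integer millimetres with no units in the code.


translate([320, 314, 0]) cube([2923, 122, 29]);
translate([320, 368, 29]) cube([2923, 14, 198]);
translate([320, 314, 227]) cube([2923, 122, 29]);


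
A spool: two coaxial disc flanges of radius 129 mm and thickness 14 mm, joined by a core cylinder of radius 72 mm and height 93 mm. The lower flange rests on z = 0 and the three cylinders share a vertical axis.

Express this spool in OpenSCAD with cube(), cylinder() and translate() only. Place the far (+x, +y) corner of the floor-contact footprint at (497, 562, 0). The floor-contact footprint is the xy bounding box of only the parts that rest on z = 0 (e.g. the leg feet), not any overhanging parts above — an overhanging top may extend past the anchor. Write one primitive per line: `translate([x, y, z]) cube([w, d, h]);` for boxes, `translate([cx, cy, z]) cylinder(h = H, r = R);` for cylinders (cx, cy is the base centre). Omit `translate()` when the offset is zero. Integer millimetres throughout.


translate([368, 433, 0]) cylinder(h = 14, r = 129);
translate([368, 433, 14]) cylinder(h = 93, r = 72);
translate([368, 433, 107]) cylinder(h = 14, r = 129);


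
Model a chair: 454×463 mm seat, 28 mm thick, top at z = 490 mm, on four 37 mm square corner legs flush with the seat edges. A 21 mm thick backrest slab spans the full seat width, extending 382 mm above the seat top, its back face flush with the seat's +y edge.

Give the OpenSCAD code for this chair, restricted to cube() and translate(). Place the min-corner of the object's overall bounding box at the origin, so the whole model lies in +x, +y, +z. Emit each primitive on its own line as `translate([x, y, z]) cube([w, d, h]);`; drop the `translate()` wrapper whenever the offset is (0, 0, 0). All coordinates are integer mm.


translate([0, 0, 462]) cube([454, 463, 28]);
cube([37, 37, 462]);
translate([417, 0, 0]) cube([37, 37, 462]);
translate([0, 426, 0]) cube([37, 37, 462]);
translate([417, 426, 0]) cube([37, 37, 462]);
translate([0, 442, 490]) cube([454, 21, 382]);


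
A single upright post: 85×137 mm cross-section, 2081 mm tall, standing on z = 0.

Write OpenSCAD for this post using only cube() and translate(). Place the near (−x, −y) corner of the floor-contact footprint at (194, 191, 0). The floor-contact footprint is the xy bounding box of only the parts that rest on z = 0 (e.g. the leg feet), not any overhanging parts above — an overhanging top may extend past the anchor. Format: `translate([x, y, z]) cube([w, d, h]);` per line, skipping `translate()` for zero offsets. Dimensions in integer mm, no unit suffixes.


translate([194, 191, 0]) cube([85, 137, 2081]);


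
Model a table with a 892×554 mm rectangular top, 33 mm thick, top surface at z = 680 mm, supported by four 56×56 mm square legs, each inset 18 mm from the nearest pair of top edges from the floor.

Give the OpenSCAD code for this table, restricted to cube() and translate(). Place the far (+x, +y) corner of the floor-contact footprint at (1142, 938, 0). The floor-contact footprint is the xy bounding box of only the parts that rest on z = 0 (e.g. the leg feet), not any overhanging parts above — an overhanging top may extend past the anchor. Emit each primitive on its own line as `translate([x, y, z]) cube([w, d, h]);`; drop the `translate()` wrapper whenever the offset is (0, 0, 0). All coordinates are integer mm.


// leg_h = 680 - 33 = 647
translate([268, 402, 647]) cube([892, 554, 33]);
translate([286, 420, 0]) cube([56, 56, 647]);
translate([1086, 420, 0]) cube([56, 56, 647]);
translate([286, 882, 0]) cube([56, 56, 647]);
translate([1086, 882, 0]) cube([56, 56, 647]);


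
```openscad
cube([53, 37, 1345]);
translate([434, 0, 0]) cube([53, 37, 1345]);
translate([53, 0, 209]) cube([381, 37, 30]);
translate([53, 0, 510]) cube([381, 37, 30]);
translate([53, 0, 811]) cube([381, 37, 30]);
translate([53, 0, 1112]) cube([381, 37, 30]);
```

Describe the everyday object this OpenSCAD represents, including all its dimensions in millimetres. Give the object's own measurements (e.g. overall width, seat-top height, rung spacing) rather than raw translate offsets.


A straight ladder. Two 53×37 mm vertical rails, 1345 mm tall, stand 487 mm apart (outside-to-outside) with their front faces coplanar on the −y side. 4 rungs, each 37 mm deep and 30 mm tall, span between the inner faces of the rails, front faces flush with the rails. The lowest rung's underside is at z = 209 mm and rungs are spaced 301 mm apart (underside to underside).


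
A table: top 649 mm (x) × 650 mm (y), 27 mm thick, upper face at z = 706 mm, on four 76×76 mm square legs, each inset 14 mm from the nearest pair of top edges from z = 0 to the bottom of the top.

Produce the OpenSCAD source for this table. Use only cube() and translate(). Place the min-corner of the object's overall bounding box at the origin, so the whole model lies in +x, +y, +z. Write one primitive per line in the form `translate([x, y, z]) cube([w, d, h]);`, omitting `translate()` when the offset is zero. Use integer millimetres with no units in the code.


translate([0, 0, 679]) cube([649, 650, 27]);
translate([14, 14, 0]) cube([76, 76, 679]);
translate([559, 14, 0]) cube([76, 76, 679]);
translate([14, 560, 0]) cube([76, 76, 679]);
translate([559, 560, 0]) cube([76, 76, 679]);


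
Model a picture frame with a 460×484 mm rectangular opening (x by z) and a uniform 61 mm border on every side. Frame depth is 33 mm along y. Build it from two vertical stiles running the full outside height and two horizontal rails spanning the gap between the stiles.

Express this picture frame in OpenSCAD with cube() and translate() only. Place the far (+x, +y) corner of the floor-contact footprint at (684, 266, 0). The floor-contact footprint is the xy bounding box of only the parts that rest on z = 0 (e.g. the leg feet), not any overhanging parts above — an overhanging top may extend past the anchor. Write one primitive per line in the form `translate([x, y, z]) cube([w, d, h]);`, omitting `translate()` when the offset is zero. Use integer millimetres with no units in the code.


translate([102, 233, 0]) cube([61, 33, 606]);
translate([623, 233, 0]) cube([61, 33, 606]);
translate([163, 233, 0]) cube([460, 33, 61]);
translate([163, 233, 545]) cube([460, 33, 61]);


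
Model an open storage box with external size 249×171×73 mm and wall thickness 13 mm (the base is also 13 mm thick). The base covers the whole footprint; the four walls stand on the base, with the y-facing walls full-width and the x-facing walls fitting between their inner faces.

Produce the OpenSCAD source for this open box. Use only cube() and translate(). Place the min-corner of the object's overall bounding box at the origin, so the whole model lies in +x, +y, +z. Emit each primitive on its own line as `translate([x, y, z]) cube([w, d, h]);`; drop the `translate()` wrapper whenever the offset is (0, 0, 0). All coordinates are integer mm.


cube([249, 171, 13]);
translate([0, 0, 13]) cube([249, 13, 60]);
translate([0, 158, 13]) cube([249, 13, 60]);
translate([0, 13, 13]) cube([13, 145, 60]);
translate([236, 13, 13]) cube([13, 145, 60]);


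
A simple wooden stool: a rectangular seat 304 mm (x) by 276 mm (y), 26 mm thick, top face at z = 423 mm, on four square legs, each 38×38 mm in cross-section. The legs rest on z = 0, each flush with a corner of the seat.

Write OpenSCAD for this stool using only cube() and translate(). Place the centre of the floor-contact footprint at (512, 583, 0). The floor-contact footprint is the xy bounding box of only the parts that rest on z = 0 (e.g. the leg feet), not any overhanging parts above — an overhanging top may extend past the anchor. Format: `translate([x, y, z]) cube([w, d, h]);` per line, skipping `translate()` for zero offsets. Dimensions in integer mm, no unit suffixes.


// leg_h = 423 - 26 = 397
translate([360, 445, 397]) cube([304, 276, 26]);
translate([360, 445, 0]) cube([38, 38, 397]);
translate([626, 445, 0]) cube([38, 38, 397]);
translate([360, 683, 0]) cube([38, 38, 397]);
translate([626, 683, 0]) cube([38, 38, 397]);


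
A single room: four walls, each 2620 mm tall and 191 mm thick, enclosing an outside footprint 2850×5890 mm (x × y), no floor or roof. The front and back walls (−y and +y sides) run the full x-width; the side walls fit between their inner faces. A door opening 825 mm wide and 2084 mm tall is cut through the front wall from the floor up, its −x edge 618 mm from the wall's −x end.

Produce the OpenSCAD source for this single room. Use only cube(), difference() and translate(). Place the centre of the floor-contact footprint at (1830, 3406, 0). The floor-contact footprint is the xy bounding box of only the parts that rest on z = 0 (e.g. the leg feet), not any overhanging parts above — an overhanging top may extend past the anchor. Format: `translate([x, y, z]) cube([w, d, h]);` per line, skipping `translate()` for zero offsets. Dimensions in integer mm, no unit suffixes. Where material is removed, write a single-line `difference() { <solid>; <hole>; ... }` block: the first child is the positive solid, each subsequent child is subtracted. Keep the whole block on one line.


difference() { translate([405, 461, 0]) cube([2850, 191, 2620]); translate([1023, 461, 0]) cube([825, 191, 2084]); }
translate([405, 6160, 0]) cube([2850, 191, 2620]);
translate([405, 652, 0]) cube([191, 5508, 2620]);
translate([3064, 652, 0]) cube([191, 5508, 2620]);


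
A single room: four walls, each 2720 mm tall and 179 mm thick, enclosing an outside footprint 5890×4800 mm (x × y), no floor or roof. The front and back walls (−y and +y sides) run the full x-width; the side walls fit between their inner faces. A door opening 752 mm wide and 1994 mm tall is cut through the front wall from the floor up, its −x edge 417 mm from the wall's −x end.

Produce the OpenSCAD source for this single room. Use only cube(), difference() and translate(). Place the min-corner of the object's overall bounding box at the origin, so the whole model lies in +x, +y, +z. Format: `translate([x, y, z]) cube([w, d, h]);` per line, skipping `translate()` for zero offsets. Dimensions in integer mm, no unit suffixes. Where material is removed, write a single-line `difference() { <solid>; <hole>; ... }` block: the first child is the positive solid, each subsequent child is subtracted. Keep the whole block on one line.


difference() { cube([5890, 179, 2720]); translate([417, 0, 0]) cube([752, 179, 1994]); }
translate([0, 4621, 0]) cube([5890, 179, 2720]);
translate([0, 179, 0]) cube([179, 4442, 2720]);
translate([5711, 179, 0]) cube([179, 4442, 2720]);


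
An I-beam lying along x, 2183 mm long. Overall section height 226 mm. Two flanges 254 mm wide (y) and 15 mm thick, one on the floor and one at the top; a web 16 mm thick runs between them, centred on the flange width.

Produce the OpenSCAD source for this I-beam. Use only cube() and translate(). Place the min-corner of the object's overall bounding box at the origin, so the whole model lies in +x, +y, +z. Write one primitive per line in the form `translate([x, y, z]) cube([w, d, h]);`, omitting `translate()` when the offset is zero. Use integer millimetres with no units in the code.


cube([2183, 254, 15]);
translate([0, 119, 15]) cube([2183, 16, 196]);
translate([0, 0, 211]) cube([2183, 254, 15]);


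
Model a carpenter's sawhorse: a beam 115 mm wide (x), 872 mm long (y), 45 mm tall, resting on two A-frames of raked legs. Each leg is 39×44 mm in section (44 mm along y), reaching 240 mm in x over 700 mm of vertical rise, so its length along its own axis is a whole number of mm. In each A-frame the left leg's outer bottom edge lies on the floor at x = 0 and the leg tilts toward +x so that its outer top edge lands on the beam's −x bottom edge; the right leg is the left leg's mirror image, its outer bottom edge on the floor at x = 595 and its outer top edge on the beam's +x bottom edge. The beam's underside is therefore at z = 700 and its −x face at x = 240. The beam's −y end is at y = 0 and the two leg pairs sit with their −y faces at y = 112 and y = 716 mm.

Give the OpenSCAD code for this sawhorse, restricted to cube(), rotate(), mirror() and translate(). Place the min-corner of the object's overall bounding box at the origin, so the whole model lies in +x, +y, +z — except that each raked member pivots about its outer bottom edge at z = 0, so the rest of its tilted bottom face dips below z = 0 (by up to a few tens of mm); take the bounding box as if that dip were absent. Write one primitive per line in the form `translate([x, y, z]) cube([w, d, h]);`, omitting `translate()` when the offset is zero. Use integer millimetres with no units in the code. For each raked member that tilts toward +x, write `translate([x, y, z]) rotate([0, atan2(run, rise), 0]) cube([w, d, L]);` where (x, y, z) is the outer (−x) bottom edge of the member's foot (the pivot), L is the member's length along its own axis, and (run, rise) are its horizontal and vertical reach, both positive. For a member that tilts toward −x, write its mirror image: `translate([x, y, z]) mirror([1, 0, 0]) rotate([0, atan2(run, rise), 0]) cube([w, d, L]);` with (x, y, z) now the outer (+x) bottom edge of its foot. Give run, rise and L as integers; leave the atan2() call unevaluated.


// leg length = √(240² + 700²) = 740
// right-leg outer foot x = 2·240 + 115 = 595
// beam min-corner = (240, 0, 700)
translate([240, 0, 700]) cube([115, 872, 45]);
translate([0, 112, 0]) rotate([0, atan2(240, 700), 0]) cube([39, 44, 740]);
translate([595, 112, 0]) mirror([1, 0, 0]) rotate([0, atan2(240, 700), 0]) cube([39, 44, 740]);
translate([0, 716, 0]) rotate([0, atan2(240, 700), 0]) cube([39, 44, 740]);
translate([595, 716, 0]) mirror([1, 0, 0]) rotate([0, atan2(240, 700), 0]) cube([39, 44, 740]);


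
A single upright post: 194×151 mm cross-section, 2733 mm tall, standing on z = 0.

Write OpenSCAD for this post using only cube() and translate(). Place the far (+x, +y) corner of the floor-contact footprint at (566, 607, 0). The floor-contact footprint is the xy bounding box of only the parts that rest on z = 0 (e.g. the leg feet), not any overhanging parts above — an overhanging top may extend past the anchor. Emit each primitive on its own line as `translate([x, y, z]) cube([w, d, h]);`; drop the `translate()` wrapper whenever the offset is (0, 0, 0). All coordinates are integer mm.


translate([372, 456, 0]) cube([194, 151, 2733]);


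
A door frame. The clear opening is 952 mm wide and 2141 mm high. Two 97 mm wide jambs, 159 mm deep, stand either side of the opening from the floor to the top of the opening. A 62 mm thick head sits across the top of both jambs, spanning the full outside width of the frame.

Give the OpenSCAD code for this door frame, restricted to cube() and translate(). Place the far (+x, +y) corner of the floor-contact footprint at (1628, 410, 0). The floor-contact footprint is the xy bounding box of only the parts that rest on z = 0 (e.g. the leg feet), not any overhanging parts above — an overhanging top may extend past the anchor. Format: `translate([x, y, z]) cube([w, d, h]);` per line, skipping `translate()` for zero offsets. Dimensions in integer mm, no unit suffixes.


translate([482, 251, 0]) cube([97, 159, 2141]);
translate([1531, 251, 0]) cube([97, 159, 2141]);
translate([482, 251, 2141]) cube([1146, 159, 62]);


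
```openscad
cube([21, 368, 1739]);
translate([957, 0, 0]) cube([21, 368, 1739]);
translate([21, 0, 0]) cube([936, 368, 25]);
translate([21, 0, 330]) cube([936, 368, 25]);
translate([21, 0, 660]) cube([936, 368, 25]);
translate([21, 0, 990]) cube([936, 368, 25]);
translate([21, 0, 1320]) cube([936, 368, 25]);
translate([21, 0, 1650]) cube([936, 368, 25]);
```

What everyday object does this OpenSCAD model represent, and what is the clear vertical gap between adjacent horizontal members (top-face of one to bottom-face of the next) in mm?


A bookshelf. The clear shelf gap is 305 mm.

Two tall side panels with 6 horizontal boards between them — a bookshelf. The first two shelf undersides are at z = 0 and z = 330; with shelf thickness 25, the clear gap is 330 − 0 − 25 = 305 mm.


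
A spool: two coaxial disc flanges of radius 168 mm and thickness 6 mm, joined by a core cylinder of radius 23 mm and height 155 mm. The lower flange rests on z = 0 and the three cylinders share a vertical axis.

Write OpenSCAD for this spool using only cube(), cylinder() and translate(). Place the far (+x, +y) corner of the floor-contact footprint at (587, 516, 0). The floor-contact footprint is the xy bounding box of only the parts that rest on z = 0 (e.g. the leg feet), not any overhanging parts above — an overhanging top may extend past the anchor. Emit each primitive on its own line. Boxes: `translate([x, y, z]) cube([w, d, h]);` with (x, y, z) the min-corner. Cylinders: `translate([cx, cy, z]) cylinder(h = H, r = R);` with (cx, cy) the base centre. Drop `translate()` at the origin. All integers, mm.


translate([419, 348, 0]) cylinder(h = 6, r = 168);
translate([419, 348, 6]) cylinder(h = 155, r = 23);
translate([419, 348, 161]) cylinder(h = 6, r = 168);


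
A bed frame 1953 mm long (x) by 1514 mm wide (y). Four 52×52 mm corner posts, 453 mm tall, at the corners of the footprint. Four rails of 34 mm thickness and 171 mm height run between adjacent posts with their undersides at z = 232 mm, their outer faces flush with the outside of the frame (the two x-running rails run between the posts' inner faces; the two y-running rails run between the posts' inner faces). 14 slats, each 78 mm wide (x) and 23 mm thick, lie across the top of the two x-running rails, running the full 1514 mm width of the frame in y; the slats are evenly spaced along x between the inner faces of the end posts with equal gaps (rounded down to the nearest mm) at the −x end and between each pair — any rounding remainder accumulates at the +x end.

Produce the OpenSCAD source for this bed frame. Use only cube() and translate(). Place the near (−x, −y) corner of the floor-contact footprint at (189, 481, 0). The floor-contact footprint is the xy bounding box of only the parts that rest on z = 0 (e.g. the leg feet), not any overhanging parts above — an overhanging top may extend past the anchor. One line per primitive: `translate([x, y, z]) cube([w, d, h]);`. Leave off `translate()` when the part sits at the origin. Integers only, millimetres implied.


// slat z = rail_z + rail_h = 232 + 171 = 403
// slat gap = ⌊(1849 − 14·78) / 15⌋ = 50
translate([189, 481, 0]) cube([52, 52, 453]);
translate([189, 1943, 0]) cube([52, 52, 453]);
translate([2090, 481, 0]) cube([52, 52, 453]);
translate([2090, 1943, 0]) cube([52, 52, 453]);
translate([241, 481, 232]) cube([1849, 34, 171]);
translate([241, 1961, 232]) cube([1849, 34, 171]);
translate([189, 533, 232]) cube([34, 1410, 171]);
translate([2108, 533, 232]) cube([34, 1410, 171]);
translate([291, 481, 403]) cube([78, 1514, 23]);
translate([419, 481, 403]) cube([78, 1514, 23]);
translate([547, 481, 403]) cube([78, 1514, 23]);
translate([675, 481, 403]) cube([78, 1514, 23]);
translate([803, 481, 403]) cube([78, 1514, 23]);
translate([931, 481, 403]) cube([78, 1514, 23]);
translate([1059, 481, 403]) cube([78, 1514, 23]);
translate([1187, 481, 403]) cube([78, 1514, 23]);
translate([1315, 481, 403]) cube([78, 1514, 23]);
translate([1443, 481, 403]) cube([78, 1514, 23]);
translate([1571, 481, 403]) cube([78, 1514, 23]);
translate([1699, 481, 403]) cube([78, 1514, 23]);
translate([1827, 481, 403]) cube([78, 1514, 23]);
translate([1955, 481, 403]) cube([78, 1514, 23]);


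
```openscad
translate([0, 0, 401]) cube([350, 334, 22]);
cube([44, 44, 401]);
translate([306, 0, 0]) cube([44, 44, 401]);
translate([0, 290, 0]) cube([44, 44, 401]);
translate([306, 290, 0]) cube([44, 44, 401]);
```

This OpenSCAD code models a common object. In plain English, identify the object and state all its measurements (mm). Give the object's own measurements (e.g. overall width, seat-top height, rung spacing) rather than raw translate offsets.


A simple wooden stool: a rectangular seat 350 mm (x) by 334 mm (y), 22 mm thick, top face at z = 423 mm, on four square legs, each 44×44 mm in cross-section. The legs rest on z = 0, each flush with a corner of the seat.


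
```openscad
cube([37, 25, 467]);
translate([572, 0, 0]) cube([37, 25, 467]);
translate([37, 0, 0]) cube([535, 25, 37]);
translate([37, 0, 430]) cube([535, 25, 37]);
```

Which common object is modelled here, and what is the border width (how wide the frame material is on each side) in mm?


A picture frame. The border width is 37 mm.

Four thin pieces enclosing a rectangular opening — a picture frame. The two full-height stiles are 467 mm tall; the top rail sits at z = 430 and is 37 mm tall, so the border above the opening is 467 − 430 = 37 mm, matching the stile x-width.


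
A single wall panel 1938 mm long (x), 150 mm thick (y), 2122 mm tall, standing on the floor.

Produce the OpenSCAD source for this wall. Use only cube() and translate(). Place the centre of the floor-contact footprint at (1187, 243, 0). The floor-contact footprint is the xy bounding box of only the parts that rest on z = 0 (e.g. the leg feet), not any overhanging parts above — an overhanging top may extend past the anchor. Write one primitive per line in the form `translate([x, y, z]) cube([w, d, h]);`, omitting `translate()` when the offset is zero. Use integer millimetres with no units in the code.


translate([218, 168, 0]) cube([1938, 150, 2122]);


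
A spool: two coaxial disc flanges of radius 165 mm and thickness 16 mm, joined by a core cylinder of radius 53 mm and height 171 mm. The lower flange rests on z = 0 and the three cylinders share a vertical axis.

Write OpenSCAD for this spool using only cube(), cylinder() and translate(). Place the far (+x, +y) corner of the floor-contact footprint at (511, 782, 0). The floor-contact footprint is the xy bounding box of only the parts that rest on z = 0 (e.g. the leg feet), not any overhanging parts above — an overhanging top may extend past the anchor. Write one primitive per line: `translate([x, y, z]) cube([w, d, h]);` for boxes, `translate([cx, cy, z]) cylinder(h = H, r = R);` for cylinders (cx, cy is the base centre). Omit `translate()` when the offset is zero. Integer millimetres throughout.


translate([346, 617, 0]) cylinder(h = 16, r = 165);
translate([346, 617, 16]) cylinder(h = 171, r = 53);
translate([346, 617, 187]) cylinder(h = 16, r = 165);


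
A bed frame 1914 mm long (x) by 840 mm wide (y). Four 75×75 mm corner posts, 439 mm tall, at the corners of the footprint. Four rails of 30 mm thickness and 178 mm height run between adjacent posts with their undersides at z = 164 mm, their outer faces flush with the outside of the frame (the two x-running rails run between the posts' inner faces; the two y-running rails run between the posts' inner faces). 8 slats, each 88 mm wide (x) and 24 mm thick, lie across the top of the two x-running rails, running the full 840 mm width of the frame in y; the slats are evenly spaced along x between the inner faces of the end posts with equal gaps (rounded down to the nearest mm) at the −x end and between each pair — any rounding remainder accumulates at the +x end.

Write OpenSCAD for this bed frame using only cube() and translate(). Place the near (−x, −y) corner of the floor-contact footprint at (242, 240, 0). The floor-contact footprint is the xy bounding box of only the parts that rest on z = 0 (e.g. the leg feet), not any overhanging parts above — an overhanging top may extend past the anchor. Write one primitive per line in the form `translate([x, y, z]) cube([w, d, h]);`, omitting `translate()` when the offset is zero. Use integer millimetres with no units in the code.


translate([242, 240, 0]) cube([75, 75, 439]);
translate([242, 1005, 0]) cube([75, 75, 439]);
translate([2081, 240, 0]) cube([75, 75, 439]);
translate([2081, 1005, 0]) cube([75, 75, 439]);
translate([317, 240, 164]) cube([1764, 30, 178]);
translate([317, 1050, 164]) cube([1764, 30, 178]);
translate([242, 315, 164]) cube([30, 690, 178]);
translate([2126, 315, 164]) cube([30, 690, 178]);
translate([434, 240, 342]) cube([88, 840, 24]);
translate([639, 240, 342]) cube([88, 840, 24]);
translate([844, 240, 342]) cube([88, 840, 24]);
translate([1049, 240, 342]) cube([88, 840, 24]);
translate([1254, 240, 342]) cube([88, 840, 24]);
translate([1459, 240, 342]) cube([88, 840, 24]);
translate([1664, 240, 342]) cube([88, 840, 24]);
translate([1869, 240, 342]) cube([88, 840, 24]);
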